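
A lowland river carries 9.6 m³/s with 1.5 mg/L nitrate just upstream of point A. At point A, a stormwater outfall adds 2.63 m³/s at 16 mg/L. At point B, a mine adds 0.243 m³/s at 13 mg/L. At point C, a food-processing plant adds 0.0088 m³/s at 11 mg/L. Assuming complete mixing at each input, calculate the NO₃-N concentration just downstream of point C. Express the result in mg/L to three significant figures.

4.79 mg/L

After input A: C = (9.6·1.5 + 2.63·16) / 12.23 = 4.618 mg/L.
After input B: C = (12.23·4.618 + 0.243·13) / 12.47 = 4.781 mg/L.
After input C: C = (12.47·4.781 + 0.0088·11) / 12.48 = 4.786 mg/L.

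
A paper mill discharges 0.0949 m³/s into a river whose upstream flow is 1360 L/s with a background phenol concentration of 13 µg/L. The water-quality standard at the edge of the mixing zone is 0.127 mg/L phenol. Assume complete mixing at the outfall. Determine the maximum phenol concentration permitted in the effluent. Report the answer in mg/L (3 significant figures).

1.76 mg/L

1360 L/s = 1.36 m³/s.
13 µg/L = 0.013 mg/L.
Mass balance: 0.127·1.455 = 0.0949·Cₑ + 1.36·0.013.
Cₑ = (0.1848 − 0.01768) / 0.0949 = 1.761 mg/L.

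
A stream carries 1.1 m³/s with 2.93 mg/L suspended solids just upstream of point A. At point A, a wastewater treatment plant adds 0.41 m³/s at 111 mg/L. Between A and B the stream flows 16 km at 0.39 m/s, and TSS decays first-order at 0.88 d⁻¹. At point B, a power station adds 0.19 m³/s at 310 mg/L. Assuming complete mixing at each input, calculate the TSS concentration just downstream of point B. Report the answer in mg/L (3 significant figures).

53.5 mg/L

After input A: C = (1.1·2.93 + 0.41·111) / 1.51 = 32.27 mg/L.
Over the 16 km reach to input B (t = 4.103e+04 s = 0.4748 d), decay gives C = 32.27·exp(−0.88·0.4748) = 21.25 mg/L.
After input B: C = (1.51·21.25 + 0.19·310) / 1.7 = 53.52 mg/L.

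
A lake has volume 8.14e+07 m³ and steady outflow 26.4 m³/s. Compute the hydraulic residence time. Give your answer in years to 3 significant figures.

Q = 26.4 m³/s × 3.156e+07 s/yr = 8.331e+08 m³/yr.
Hydraulic residence time τ = V/Q = 8.14e+07/8.331e+08 = 0.0977 yr.

0.0977 yr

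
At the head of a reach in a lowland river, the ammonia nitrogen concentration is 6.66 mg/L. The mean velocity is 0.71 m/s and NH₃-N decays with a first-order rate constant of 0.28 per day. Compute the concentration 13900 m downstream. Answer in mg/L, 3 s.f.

Travel time t = 13900 m / 0.71 m/s = 1.39e+04/0.71 = 1.958e+04 s = 0.2266 d.
First-order decay: C = 6.66·exp(−0.28·0.2266) = 6.66·0.9385 = 6.251 mg/L.

6.25 mg/L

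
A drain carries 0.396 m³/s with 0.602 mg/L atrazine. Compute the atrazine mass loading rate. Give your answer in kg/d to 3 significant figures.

Mass flux = Q·C = 0.396 m³/s × 0.602 g/m³ = 0.2384 g/s.
= 0.2384 g/s × 86.4 = 20.6 kg/d.

20.6 kg/d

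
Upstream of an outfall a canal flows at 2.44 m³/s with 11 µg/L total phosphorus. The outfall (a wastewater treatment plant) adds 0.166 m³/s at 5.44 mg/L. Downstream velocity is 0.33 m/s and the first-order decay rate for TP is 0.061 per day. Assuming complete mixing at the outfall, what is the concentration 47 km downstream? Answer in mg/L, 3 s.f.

0.323 mg/L

11 µg/L = 0.011 mg/L.
After complete mixing, C₀ = (0.166·5.44 + 2.44·0.011) / 2.606 = 0.3568 mg/L.
Travel time t = 4.7e+04 m / 0.33 m/s = 1.424e+05 s = 1.648 d.
C = 0.3568·exp(−0.061·1.648) = 0.3568·0.9043 = 0.3227 mg/L.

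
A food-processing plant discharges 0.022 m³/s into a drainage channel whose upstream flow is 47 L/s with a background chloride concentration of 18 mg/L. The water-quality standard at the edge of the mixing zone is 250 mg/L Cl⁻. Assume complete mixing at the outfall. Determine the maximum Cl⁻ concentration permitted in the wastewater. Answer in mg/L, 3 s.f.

746 mg/L

47 L/s = 0.047 m³/s.
Mass balance: 250·0.069 = 0.022·Cₑ + 0.047·18.
Cₑ = (17.25 − 0.846) / 0.022 = 745.6 mg/L.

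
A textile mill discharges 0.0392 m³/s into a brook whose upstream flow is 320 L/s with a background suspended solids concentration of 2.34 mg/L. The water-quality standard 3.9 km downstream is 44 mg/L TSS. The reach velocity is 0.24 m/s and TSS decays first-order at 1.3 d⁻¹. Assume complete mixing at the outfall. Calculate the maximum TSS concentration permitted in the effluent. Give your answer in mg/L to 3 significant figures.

320 L/s = 0.32 m³/s.
Travel time to the compliance point: t = 3900/0.24 = 1.625e+04 s = 0.1881 d; decay factor exp(−1.3·0.1881) = 0.7831.
So the concentration just after mixing may be at most 44/0.7831 = 56.19 mg/L.
Mass balance: 56.19·0.3592 = 0.0392·Cₑ + 0.32·2.34.
Cₑ = (20.18 − 0.7488) / 0.0392 = 495.8 mg/L.

496 mg/L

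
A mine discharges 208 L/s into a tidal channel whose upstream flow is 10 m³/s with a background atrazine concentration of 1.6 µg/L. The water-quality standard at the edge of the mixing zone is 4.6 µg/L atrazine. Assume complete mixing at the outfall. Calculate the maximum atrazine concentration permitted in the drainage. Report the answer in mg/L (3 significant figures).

0.149 mg/L

208 L/s = 0.208 m³/s.
1.6 µg/L = 0.0016 mg/L.
4.6 µg/L = 0.0046 mg/L.
Mass balance: 0.0046·10.21 = 0.208·Cₑ + 10·0.0016.
Cₑ = (0.04696 − 0.016) / 0.208 = 0.1488 mg/L.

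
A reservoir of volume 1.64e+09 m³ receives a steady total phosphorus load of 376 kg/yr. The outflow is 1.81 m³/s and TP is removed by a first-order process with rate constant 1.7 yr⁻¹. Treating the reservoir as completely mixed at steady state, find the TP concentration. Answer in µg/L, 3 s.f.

Outflow Q = 1.81 m³/s × 3.156e+07 s/yr = 5.712e+07 m³/yr.
Steady-state CSTR mass balance: W = Q·C + k·V·C, so C = W/(Q + kV).
Q + kV = 5.712e+07 + 1.7·1.64e+09 = 2.845e+09 m³/yr.
C = 376/2.845e+09 = 1.322e-07 kg/m³ = 0.0001322 mg/L = 0.1322 µg/L.

0.132 µg/L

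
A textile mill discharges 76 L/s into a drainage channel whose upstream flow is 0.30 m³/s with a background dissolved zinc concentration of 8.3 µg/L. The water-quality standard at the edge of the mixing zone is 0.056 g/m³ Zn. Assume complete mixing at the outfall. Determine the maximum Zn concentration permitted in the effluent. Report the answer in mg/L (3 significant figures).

0.244 mg/L

76 L/s = 0.076 m³/s.
8.3 µg/L = 0.0083 mg/L.
Mass balance: 0.056·0.376 = 0.076·Cₑ + 0.3·0.0083.
Cₑ = (0.02106 − 0.00249) / 0.076 = 0.2443 mg/L.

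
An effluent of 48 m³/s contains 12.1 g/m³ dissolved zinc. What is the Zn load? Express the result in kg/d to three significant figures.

Mass flux = Q·C = 48 m³/s × 12.1 g/m³ = 580.8 g/s.
= 580.8 g/s × 86.4 = 5.018e+04 kg/d.

50200 kg/d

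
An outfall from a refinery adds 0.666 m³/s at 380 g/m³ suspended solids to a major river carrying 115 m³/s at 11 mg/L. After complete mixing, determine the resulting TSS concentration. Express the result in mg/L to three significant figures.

13.1 mg/L

Flow-weighted mixing gives C = (0.666·380 + 115·11) / (0.666 + 115) = 1518/115.7 = 13.12 mg/L.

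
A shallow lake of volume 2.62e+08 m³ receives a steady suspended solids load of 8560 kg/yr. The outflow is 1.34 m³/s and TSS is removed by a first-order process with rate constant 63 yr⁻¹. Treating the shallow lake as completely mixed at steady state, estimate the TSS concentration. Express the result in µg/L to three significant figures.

0.517 µg/L

Outflow Q = 1.34 m³/s × 3.156e+07 s/yr = 4.229e+07 m³/yr.
Steady-state CSTR mass balance: W = Q·C + k·V·C, so C = W/(Q + kV).
Q + kV = 4.229e+07 + 63·2.62e+08 = 1.655e+10 m³/yr.
C = 8560/1.655e+10 = 5.173e-07 kg/m³ = 0.0005173 mg/L = 0.5173 µg/L.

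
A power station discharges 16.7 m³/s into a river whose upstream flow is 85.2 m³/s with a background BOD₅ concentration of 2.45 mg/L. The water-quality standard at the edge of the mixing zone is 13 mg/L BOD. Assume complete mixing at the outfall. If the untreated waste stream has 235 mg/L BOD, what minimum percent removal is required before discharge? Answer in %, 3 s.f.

71.6 %

Mass balance: 13·101.9 = 16.7·Cₑ + 85.2·2.45.
Cₑ = (1325 − 208.7) / 16.7 = 66.82 mg/L.
Required removal = 1 − 66.82/235 = 71.56 %.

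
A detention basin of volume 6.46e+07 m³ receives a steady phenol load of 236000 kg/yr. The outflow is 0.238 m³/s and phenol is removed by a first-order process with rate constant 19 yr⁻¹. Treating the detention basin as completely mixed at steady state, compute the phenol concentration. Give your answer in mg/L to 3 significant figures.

Outflow Q = 0.238 m³/s × 3.156e+07 s/yr = 7.511e+06 m³/yr.
Steady-state CSTR mass balance: W = Q·C + k·V·C, so C = W/(Q + kV).
Q + kV = 7.511e+06 + 19·6.46e+07 = 1.235e+09 m³/yr.
C = 236000/1.235e+09 = 0.0001911 kg/m³ = 0.1911 mg/L.

0.191 mg/L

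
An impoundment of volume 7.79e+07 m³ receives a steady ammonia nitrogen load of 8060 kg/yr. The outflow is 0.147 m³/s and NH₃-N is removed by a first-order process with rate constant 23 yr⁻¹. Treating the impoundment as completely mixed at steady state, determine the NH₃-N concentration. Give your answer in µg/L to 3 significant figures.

Outflow Q = 0.147 m³/s × 3.156e+07 s/yr = 4.639e+06 m³/yr.
Steady-state CSTR mass balance: W = Q·C + k·V·C, so C = W/(Q + kV).
Q + kV = 4.639e+06 + 23·7.79e+07 = 1.796e+09 m³/yr.
C = 8060/1.796e+09 = 4.487e-06 kg/m³ = 0.004487 mg/L = 4.487 µg/L.

4.49 µg/L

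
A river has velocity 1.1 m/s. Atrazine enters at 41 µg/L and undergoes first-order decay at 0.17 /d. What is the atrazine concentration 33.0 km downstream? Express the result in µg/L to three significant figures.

38.6 µg/L

Travel time t = 33.0 km / 1.1 m/s = 3.3e+04/1.1 = 3e+04 s = 0.3472 d.
First-order decay: C = 41·exp(−0.17·0.3472) = 41·0.9427 = 38.65 µg/L.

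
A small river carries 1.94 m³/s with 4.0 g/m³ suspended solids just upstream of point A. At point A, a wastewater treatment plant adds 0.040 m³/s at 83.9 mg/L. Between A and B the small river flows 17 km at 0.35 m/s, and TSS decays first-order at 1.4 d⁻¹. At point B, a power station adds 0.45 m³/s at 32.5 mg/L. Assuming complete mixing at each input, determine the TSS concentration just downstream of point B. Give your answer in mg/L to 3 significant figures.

8.10 mg/L

After input A: C = (1.94·4 + 0.04·83.9) / 1.98 = 5.614 mg/L.
Over the 17 km reach to input B (t = 4.857e+04 s = 0.5622 d), decay gives C = 5.614·exp(−1.4·0.5622) = 2.556 mg/L.
After input B: C = (1.98·2.556 + 0.45·32.5) / 2.43 = 8.101 mg/L.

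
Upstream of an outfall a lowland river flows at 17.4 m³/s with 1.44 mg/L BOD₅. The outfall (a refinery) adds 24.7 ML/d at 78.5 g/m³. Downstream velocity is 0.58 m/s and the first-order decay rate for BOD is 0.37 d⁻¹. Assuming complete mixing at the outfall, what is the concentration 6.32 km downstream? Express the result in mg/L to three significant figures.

2.56 mg/L

24.7 ML/d = 0.2859 m³/s.
After complete mixing, C₀ = (0.2859·78.5 + 17.4·1.44) / 17.69 = 2.686 mg/L.
Travel time t = 6320 m / 0.58 m/s = 1.09e+04 s = 0.1261 d.
C = 2.686·exp(−0.37·0.1261) = 2.686·0.9544 = 2.563 mg/L.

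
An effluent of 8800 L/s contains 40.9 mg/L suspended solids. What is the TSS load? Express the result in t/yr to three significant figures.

8800 L/s = 8.8 m³/s.
Mass flux = Q·C = 8.8 m³/s × 40.9 g/m³ = 359.9 g/s.
= 359.9 g/s × 31.56 = 1.136e+04 t/yr.

11400 t/yr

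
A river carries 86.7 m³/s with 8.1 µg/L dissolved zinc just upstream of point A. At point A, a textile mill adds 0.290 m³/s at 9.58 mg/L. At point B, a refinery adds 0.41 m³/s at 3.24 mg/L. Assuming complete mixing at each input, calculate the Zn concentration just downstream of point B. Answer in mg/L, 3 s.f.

0.0550 mg/L

8.1 µg/L = 0.0081 mg/L.
After input A: C = (86.7·0.0081 + 0.29·9.58) / 86.99 = 0.04001 mg/L.
After input B: C = (86.99·0.04001 + 0.41·3.24) / 87.4 = 0.05502 mg/L.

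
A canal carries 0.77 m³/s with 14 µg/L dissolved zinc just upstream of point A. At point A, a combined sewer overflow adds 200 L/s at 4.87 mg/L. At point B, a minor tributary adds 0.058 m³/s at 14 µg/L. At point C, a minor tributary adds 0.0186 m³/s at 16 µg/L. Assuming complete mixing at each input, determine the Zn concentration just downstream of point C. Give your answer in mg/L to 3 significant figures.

0.942 mg/L

14 µg/L = 0.014 mg/L.
200 L/s = 0.2 m³/s.
After input A: C = (0.77·0.014 + 0.2·4.87) / 0.97 = 1.015 mg/L.
14 µg/L = 0.014 mg/L.
After input B: C = (0.97·1.015 + 0.058·0.014) / 1.028 = 0.9587 mg/L.
16 µg/L = 0.016 mg/L.
After input C: C = (1.028·0.9587 + 0.0186·0.016) / 1.047 = 0.942 mg/L.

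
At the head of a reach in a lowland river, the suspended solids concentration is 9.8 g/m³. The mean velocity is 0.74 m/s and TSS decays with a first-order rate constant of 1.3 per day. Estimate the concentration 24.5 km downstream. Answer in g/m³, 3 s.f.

5.95 g/m³

Travel time t = 24.5 km / 0.74 m/s = 2.45e+04/0.74 = 3.311e+04 s = 0.3832 d.
First-order decay: C = 9.8·exp(−1.3·0.3832) = 9.8·0.6077 = 5.955 g/m³.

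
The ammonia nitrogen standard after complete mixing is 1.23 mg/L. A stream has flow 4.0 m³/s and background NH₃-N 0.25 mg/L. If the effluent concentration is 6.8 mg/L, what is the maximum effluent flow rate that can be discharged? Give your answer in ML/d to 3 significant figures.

Mass balance at complete mixing: C_std·(Q_w + Q_r) = Q_w·C_e + Q_r·C_b.
Rearranging, Q_w = Q_r·(C_std − C_b)/(C_e − C_std) = 4.0·(1.23 − 0.25) / (6.8 − 1.23) = 0.7038 m³/s.
= 60.81 ML/d.

60.8 ML/d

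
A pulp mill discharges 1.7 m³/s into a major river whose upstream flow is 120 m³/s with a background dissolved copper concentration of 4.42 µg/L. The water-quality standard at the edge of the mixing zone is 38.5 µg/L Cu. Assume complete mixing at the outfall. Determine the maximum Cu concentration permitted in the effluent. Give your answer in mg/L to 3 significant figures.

2.44 mg/L

4.42 µg/L = 0.00442 mg/L.
38.5 µg/L = 0.0385 mg/L.
Mass balance: 0.0385·121.7 = 1.7·Cₑ + 120·0.00442.
Cₑ = (4.685 − 0.5304) / 1.7 = 2.444 mg/L.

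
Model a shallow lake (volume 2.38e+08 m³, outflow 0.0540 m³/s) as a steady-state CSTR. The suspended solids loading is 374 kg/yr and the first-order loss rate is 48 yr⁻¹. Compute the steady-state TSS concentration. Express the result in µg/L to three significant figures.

0.0327 µg/L

Outflow Q = 0.0540 m³/s × 3.156e+07 s/yr = 1.704e+06 m³/yr.
Steady-state CSTR mass balance: W = Q·C + k·V·C, so C = W/(Q + kV).
Q + kV = 1.704e+06 + 48·2.38e+08 = 1.143e+10 m³/yr.
C = 374/1.143e+10 = 3.273e-08 kg/m³ = 3.273e-05 mg/L = 0.03273 µg/L.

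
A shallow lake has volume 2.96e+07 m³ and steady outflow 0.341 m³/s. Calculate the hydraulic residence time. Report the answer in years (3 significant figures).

2.75 yr

Q = 0.341 m³/s × 3.156e+07 s/yr = 1.076e+07 m³/yr.
Hydraulic residence time τ = V/Q = 2.96e+07/1.076e+07 = 2.751 yr.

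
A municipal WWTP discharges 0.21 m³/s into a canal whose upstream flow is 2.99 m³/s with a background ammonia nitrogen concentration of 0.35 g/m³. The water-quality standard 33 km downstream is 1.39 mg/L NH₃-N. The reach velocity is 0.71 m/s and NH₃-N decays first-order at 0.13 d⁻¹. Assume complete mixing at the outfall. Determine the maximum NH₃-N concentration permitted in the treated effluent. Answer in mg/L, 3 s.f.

Travel time to the compliance point: t = 3.3e+04/0.71 = 4.648e+04 s = 0.5379 d; decay factor exp(−0.13·0.5379) = 0.9325.
So the concentration just after mixing may be at most 1.39/0.9325 = 1.491 mg/L.
Mass balance: 1.491·3.2 = 0.21·Cₑ + 2.99·0.35.
Cₑ = (4.77 − 1.046) / 0.21 = 17.73 mg/L.

17.7 mg/L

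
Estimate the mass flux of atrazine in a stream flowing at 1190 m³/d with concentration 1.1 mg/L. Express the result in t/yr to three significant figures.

1190 m³/d = 0.01377 m³/s.
Mass flux = Q·C = 0.01377 m³/s × 1.1 g/m³ = 0.01515 g/s.
= 0.01515 g/s × 31.56 = 0.4781 t/yr.

0.478 t/yr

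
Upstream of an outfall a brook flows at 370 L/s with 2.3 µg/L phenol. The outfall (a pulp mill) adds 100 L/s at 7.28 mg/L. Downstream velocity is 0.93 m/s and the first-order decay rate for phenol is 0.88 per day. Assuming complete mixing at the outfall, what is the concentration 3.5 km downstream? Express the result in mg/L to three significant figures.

1.49 mg/L

100 L/s = 0.1 m³/s.
370 L/s = 0.37 m³/s.
2.3 µg/L = 0.0023 mg/L.
After complete mixing, C₀ = (0.1·7.28 + 0.37·0.0023) / 0.47 = 1.551 mg/L.
Travel time t = 3500 m / 0.93 m/s = 3763 s = 0.04356 d.
C = 1.551·exp(−0.88·0.04356) = 1.551·0.9624 = 1.492 mg/L.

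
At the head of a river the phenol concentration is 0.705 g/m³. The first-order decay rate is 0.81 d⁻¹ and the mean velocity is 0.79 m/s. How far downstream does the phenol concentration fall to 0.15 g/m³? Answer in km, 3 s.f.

130 km

From C = C₀·e^(−kt), t = ln(C₀/C)/k = ln(0.705/0.15)/0.81 = 1.548/0.81 = 1.911 d.
Distance = v·t = 0.79 m/s × 1.651e+05 s = 1.304e+05 m = 130.4 km.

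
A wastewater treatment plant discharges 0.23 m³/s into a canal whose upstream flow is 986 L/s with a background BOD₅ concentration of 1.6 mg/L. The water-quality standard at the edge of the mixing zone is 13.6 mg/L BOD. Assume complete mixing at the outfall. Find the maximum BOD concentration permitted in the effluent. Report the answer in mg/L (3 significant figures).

986 L/s = 0.986 m³/s.
Mass balance: 13.6·1.216 = 0.23·Cₑ + 0.986·1.6.
Cₑ = (16.54 − 1.578) / 0.23 = 65.04 mg/L.

65.0 mg/L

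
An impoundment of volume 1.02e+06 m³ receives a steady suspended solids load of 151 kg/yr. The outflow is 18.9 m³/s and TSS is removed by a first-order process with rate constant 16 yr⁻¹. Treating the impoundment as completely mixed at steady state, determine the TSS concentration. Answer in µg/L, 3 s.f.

Outflow Q = 18.9 m³/s × 3.156e+07 s/yr = 5.964e+08 m³/yr.
Steady-state CSTR mass balance: W = Q·C + k·V·C, so C = W/(Q + kV).
Q + kV = 5.964e+08 + 16·1.02e+06 = 6.128e+08 m³/yr.
C = 151/6.128e+08 = 2.464e-07 kg/m³ = 0.0002464 mg/L = 0.2464 µg/L.

0.246 µg/L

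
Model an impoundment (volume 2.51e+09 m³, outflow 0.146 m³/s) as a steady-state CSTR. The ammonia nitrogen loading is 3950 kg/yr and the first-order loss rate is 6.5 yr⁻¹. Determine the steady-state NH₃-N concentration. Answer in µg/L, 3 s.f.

0.242 µg/L

Outflow Q = 0.146 m³/s × 3.156e+07 s/yr = 4.607e+06 m³/yr.
Steady-state CSTR mass balance: W = Q·C + k·V·C, so C = W/(Q + kV).
Q + kV = 4.607e+06 + 6.5·2.51e+09 = 1.632e+10 m³/yr.
C = 3950/1.632e+10 = 2.42e-07 kg/m³ = 0.000242 mg/L = 0.242 µg/L.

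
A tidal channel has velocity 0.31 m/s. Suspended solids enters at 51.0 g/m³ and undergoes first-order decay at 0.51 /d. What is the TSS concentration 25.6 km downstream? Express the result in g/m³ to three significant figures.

31.3 g/m³

Travel time t = 25.6 km / 0.31 m/s = 2.56e+04/0.31 = 8.258e+04 s = 0.9558 d.
First-order decay: C = 51.0·exp(−0.51·0.9558) = 51.0·0.6142 = 31.32 g/m³.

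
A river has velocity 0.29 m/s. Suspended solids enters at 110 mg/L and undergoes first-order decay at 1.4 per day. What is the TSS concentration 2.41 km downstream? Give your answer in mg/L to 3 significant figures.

96.1 mg/L

Travel time t = 2.41 km / 0.29 m/s = 2410/0.29 = 8310 s = 0.09618 d.
First-order decay: C = 110·exp(−1.4·0.09618) = 110·0.874 = 96.14 mg/L.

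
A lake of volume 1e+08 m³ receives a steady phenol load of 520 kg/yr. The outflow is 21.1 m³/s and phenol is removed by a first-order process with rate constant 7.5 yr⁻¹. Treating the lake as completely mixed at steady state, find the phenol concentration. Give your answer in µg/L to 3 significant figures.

0.367 µg/L

Outflow Q = 21.1 m³/s × 3.156e+07 s/yr = 6.659e+08 m³/yr.
Steady-state CSTR mass balance: W = Q·C + k·V·C, so C = W/(Q + kV).
Q + kV = 6.659e+08 + 7.5·1e+08 = 1.416e+09 m³/yr.
C = 520/1.416e+09 = 3.673e-07 kg/m³ = 0.0003673 mg/L = 0.3673 µg/L.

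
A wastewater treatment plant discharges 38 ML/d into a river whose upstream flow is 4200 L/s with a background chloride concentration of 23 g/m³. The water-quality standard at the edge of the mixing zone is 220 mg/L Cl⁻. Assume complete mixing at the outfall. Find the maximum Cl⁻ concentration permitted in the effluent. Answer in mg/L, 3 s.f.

38 ML/d = 0.4398 m³/s.
4200 L/s = 4.2 m³/s.
Mass balance: 220·4.64 = 0.4398·Cₑ + 4.2·23.
Cₑ = (1021 − 96.6) / 0.4398 = 2101 mg/L.

2100 mg/L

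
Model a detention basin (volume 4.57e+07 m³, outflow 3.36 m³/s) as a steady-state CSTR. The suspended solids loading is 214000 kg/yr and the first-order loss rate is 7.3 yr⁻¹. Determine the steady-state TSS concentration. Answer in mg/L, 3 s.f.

Outflow Q = 3.36 m³/s × 3.156e+07 s/yr = 1.06e+08 m³/yr.
Steady-state CSTR mass balance: W = Q·C + k·V·C, so C = W/(Q + kV).
Q + kV = 1.06e+08 + 7.3·4.57e+07 = 4.396e+08 m³/yr.
C = 214000/4.396e+08 = 0.0004868 kg/m³ = 0.4868 mg/L.

0.487 mg/L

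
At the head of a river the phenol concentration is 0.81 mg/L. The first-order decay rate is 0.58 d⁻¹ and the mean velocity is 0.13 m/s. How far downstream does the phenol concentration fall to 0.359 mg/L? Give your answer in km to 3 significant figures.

From C = C₀·e^(−kt), t = ln(C₀/C)/k = ln(0.81/0.359)/0.58 = 0.8137/0.58 = 1.403 d.
Distance = v·t = 0.13 m/s × 1.212e+05 s = 1.576e+04 m = 15.76 km.

15.8 km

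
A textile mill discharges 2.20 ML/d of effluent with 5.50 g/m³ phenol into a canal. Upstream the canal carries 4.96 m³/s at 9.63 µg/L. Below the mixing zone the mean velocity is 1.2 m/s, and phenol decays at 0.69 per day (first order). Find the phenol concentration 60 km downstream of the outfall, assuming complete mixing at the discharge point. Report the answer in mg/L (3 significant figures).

2.20 ML/d = 0.02546 m³/s.
9.63 µg/L = 0.00963 mg/L.
After complete mixing, C₀ = (0.02546·5.5 + 4.96·0.00963) / 4.985 = 0.03767 mg/L.
Travel time t = 6e+04 m / 1.2 m/s = 5e+04 s = 0.5787 d.
C = 0.03767·exp(−0.69·0.5787) = 0.03767·0.6708 = 0.02527 mg/L.

0.0253 mg/L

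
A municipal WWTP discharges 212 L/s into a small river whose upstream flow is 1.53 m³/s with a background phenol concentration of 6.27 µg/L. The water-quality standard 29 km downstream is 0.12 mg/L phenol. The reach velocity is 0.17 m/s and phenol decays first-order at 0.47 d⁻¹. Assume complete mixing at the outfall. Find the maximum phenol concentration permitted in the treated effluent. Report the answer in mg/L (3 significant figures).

212 L/s = 0.212 m³/s.
6.27 µg/L = 0.00627 mg/L.
Travel time to the compliance point: t = 2.9e+04/0.17 = 1.706e+05 s = 1.974 d; decay factor exp(−0.47·1.974) = 0.3954.
So the concentration just after mixing may be at most 0.12/0.3954 = 0.3035 mg/L.
Mass balance: 0.3035·1.742 = 0.212·Cₑ + 1.53·0.00627.
Cₑ = (0.5287 − 0.009593) / 0.212 = 2.449 mg/L.

2.45 mg/L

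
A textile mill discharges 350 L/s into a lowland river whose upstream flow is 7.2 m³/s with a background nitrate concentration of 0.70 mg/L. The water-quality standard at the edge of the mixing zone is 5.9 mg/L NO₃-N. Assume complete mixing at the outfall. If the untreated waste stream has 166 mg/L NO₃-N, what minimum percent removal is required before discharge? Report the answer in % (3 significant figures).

350 L/s = 0.35 m³/s.
Mass balance: 5.9·7.55 = 0.35·Cₑ + 7.2·0.7.
Cₑ = (44.55 − 5.04) / 0.35 = 112.9 mg/L.
Required removal = 1 − 112.9/166 = 32.01 %.

32.0 %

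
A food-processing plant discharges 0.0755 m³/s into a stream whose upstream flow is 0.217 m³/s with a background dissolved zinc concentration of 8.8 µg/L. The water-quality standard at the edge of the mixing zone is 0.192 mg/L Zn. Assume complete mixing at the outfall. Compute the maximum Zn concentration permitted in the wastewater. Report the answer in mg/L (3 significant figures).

8.8 µg/L = 0.0088 mg/L.
Mass balance: 0.192·0.2925 = 0.0755·Cₑ + 0.217·0.0088.
Cₑ = (0.05616 − 0.00191) / 0.0755 = 0.7185 mg/L.

0.719 mg/L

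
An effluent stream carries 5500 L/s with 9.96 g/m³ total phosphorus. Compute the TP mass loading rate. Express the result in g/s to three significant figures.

5500 L/s = 5.5 m³/s.
Mass flux = Q·C = 5.5 m³/s × 9.96 g/m³ = 54.78 g/s.

54.8 g/s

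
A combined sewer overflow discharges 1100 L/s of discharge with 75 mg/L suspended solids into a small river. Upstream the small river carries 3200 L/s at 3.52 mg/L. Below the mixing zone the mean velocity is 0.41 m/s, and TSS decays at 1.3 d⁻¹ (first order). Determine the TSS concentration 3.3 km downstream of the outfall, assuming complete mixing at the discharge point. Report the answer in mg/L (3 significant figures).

19.3 mg/L

1100 L/s = 1.1 m³/s.
3200 L/s = 3.2 m³/s.
After complete mixing, C₀ = (1.1·75 + 3.2·3.52) / 4.3 = 21.81 mg/L.
Travel time t = 3300 m / 0.41 m/s = 8049 s = 0.09316 d.
C = 21.81·exp(−1.3·0.09316) = 21.81·0.8859 = 19.32 mg/L.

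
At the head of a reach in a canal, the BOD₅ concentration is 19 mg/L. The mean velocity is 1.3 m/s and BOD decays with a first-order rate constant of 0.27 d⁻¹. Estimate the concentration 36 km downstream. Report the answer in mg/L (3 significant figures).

17.4 mg/L

Travel time t = 36 km / 1.3 m/s = 3.6e+04/1.3 = 2.769e+04 s = 0.3205 d.
First-order decay: C = 19·exp(−0.27·0.3205) = 19·0.9171 = 17.42 mg/L.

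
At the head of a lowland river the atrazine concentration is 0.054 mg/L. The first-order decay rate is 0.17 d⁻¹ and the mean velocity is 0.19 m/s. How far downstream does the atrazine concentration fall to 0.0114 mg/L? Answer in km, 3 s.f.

From C = C₀·e^(−kt), t = ln(C₀/C)/k = ln(0.054/0.0114)/0.17 = 1.555/0.17 = 9.149 d.
Distance = v·t = 0.19 m/s × 7.905e+05 s = 1.502e+05 m = 150.2 km.

150 km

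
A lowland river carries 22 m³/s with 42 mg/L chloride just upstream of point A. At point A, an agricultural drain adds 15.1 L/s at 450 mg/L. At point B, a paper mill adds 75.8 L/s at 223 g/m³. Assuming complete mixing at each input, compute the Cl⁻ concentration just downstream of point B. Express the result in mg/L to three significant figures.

15.1 L/s = 0.0151 m³/s.
After input A: C = (22·42 + 0.0151·450) / 22.02 = 42.28 mg/L.
75.8 L/s = 0.0758 m³/s.
After input B: C = (22.02·42.28 + 0.0758·223) / 22.09 = 42.9 mg/L.

42.9 mg/L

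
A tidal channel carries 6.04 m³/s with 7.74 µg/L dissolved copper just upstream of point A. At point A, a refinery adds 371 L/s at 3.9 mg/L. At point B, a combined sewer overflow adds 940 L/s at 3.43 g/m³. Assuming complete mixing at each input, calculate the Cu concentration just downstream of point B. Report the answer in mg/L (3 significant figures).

0.642 mg/L

7.74 µg/L = 0.00774 mg/L.
371 L/s = 0.371 m³/s.
After input A: C = (6.04·0.00774 + 0.371·3.9) / 6.411 = 0.233 mg/L.
940 L/s = 0.94 m³/s.
After input B: C = (6.411·0.233 + 0.94·3.43) / 7.351 = 0.6418 mg/L.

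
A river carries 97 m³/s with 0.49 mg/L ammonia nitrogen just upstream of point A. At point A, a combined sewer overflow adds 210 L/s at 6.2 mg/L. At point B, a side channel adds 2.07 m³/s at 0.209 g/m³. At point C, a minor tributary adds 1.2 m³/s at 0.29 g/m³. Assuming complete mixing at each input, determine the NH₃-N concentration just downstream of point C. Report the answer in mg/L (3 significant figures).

0.494 mg/L

210 L/s = 0.21 m³/s.
After input A: C = (97·0.49 + 0.21·6.2) / 97.21 = 0.5023 mg/L.
After input B: C = (97.21·0.5023 + 2.07·0.209) / 99.28 = 0.4962 mg/L.
After input C: C = (99.28·0.4962 + 1.2·0.29) / 100.5 = 0.4938 mg/L.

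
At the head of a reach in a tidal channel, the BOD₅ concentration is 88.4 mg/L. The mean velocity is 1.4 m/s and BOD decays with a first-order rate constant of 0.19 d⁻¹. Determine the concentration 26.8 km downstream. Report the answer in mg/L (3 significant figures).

84.8 mg/L

Travel time t = 26.8 km / 1.4 m/s = 2.68e+04/1.4 = 1.914e+04 s = 0.2216 d.
First-order decay: C = 88.4·exp(−0.19·0.2216) = 88.4·0.9588 = 84.76 mg/L.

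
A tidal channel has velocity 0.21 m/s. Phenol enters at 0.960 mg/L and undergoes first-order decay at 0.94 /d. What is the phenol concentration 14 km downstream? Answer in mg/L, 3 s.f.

0.465 mg/L

Travel time t = 14 km / 0.21 m/s = 1.4e+04/0.21 = 6.667e+04 s = 0.7716 d.
First-order decay: C = 0.960·exp(−0.94·0.7716) = 0.960·0.4842 = 0.4648 mg/L.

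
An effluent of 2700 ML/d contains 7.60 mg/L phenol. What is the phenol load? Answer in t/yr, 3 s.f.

2700 ML/d = 31.25 m³/s.
Mass flux = Q·C = 31.25 m³/s × 7.6 g/m³ = 237.5 g/s.
= 237.5 g/s × 31.56 = 7495 t/yr.

7490 t/yr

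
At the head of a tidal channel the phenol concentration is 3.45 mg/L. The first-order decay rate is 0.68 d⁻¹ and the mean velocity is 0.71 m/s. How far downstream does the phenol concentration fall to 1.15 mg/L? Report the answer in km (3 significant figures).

From C = C₀·e^(−kt), t = ln(C₀/C)/k = ln(3.45/1.15)/0.68 = 1.099/0.68 = 1.616 d.
Distance = v·t = 0.71 m/s × 1.396e+05 s = 9.911e+04 m = 99.11 km.

99.1 km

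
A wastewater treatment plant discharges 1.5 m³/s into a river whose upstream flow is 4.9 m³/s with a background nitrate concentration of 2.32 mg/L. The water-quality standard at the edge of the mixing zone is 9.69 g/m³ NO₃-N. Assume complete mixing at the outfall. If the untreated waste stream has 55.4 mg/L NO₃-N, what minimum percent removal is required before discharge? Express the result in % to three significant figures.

39.1 %

Mass balance: 9.69·6.4 = 1.5·Cₑ + 4.9·2.32.
Cₑ = (62.02 − 11.37) / 1.5 = 33.77 mg/L.
Required removal = 1 − 33.77/55.4 = 39.05 %.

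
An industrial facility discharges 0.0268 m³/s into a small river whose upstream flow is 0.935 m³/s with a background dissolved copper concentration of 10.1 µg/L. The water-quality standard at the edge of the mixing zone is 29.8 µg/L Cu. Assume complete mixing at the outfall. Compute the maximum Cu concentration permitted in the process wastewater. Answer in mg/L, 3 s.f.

0.717 mg/L

10.1 µg/L = 0.0101 mg/L.
29.8 µg/L = 0.0298 mg/L.
Mass balance: 0.0298·0.9618 = 0.0268·Cₑ + 0.935·0.0101.
Cₑ = (0.02866 − 0.009444) / 0.0268 = 0.7171 mg/L.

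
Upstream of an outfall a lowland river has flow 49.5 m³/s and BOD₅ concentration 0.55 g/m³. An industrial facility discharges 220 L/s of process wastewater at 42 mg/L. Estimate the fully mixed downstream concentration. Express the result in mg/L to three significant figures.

220 L/s = 0.22 m³/s.
Conservation of mass across the mixing zone: C = (0.22·42 + 49.5·0.55) / (0.22 + 49.5) = 36.47/49.72 = 0.7334 mg/L.

0.733 mg/L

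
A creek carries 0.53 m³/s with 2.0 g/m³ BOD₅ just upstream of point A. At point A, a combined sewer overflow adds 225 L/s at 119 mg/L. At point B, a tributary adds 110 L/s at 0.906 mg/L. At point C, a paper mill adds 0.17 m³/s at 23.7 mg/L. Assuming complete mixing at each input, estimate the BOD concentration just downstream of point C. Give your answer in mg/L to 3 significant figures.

225 L/s = 0.225 m³/s.
After input A: C = (0.53·2 + 0.225·119) / 0.755 = 36.87 mg/L.
110 L/s = 0.11 m³/s.
After input B: C = (0.755·36.87 + 0.11·0.906) / 0.865 = 32.29 mg/L.
After input C: C = (0.865·32.29 + 0.17·23.7) / 1.035 = 30.88 mg/L.

30.9 mg/L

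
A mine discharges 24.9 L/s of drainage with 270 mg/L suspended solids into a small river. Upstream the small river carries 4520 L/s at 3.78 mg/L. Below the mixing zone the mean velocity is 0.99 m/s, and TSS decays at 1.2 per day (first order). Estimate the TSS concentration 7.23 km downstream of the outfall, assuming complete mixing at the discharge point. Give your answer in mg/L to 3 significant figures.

4.73 mg/L

24.9 L/s = 0.0249 m³/s.
4520 L/s = 4.52 m³/s.
After complete mixing, C₀ = (0.0249·270 + 4.52·3.78) / 4.545 = 5.239 mg/L.
Travel time t = 7230 m / 0.99 m/s = 7303 s = 0.08453 d.
C = 5.239·exp(−1.2·0.08453) = 5.239·0.9035 = 4.733 mg/L.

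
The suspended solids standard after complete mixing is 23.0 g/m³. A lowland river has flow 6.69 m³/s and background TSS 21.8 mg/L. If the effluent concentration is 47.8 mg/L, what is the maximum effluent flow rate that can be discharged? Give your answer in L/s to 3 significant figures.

Mass balance at complete mixing: C_std·(Q_w + Q_r) = Q_w·C_e + Q_r·C_b.
Rearranging, Q_w = Q_r·(C_std − C_b)/(C_e − C_std) = 6.69·(23 − 21.8) / (47.8 − 23) = 0.3237 m³/s.
= 323.7 L/s.

324 L/s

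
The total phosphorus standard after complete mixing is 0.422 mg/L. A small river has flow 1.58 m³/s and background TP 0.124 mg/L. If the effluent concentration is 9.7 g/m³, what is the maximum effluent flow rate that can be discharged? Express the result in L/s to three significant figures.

Mass balance at complete mixing: C_std·(Q_w + Q_r) = Q_w·C_e + Q_r·C_b.
Rearranging, Q_w = Q_r·(C_std − C_b)/(C_e − C_std) = 1.58·(0.422 − 0.124) / (9.7 − 0.422) = 0.05075 m³/s.
= 50.75 L/s.

50.7 L/s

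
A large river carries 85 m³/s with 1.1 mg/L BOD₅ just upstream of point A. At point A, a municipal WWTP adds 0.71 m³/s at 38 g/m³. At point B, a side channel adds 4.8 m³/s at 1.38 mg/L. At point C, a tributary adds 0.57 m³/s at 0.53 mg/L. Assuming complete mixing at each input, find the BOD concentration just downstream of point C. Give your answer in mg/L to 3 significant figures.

After input A: C = (85·1.1 + 0.71·38) / 85.71 = 1.406 mg/L.
After input B: C = (85.71·1.406 + 4.8·1.38) / 90.51 = 1.404 mg/L.
After input C: C = (90.51·1.404 + 0.57·0.53) / 91.08 = 1.399 mg/L.

1.40 mg/L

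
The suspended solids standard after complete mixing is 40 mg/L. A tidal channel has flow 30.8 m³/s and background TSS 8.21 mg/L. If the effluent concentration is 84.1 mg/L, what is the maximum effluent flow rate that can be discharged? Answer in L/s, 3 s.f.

Mass balance at complete mixing: C_std·(Q_w + Q_r) = Q_w·C_e + Q_r·C_b.
Rearranging, Q_w = Q_r·(C_std − C_b)/(C_e − C_std) = 30.8·(40 − 8.21) / (84.1 − 40) = 22.2 m³/s.
= 2.22e+04 L/s.

22200 L/s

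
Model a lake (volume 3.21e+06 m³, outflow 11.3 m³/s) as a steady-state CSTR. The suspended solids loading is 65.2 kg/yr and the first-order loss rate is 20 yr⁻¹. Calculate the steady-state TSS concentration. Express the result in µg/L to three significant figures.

0.155 µg/L

Outflow Q = 11.3 m³/s × 3.156e+07 s/yr = 3.566e+08 m³/yr.
Steady-state CSTR mass balance: W = Q·C + k·V·C, so C = W/(Q + kV).
Q + kV = 3.566e+08 + 20·3.21e+06 = 4.208e+08 m³/yr.
C = 65.2/4.208e+08 = 1.549e-07 kg/m³ = 0.0001549 mg/L = 0.1549 µg/L.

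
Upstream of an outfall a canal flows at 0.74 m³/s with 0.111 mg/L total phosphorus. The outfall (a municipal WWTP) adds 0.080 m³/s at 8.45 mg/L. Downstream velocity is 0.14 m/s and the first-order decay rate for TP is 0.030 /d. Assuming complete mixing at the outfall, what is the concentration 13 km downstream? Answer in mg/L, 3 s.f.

0.895 mg/L

After complete mixing, C₀ = (0.08·8.45 + 0.74·0.111) / 0.82 = 0.9246 mg/L.
Travel time t = 1.3e+04 m / 0.14 m/s = 9.286e+04 s = 1.075 d.
C = 0.9246·exp(−0.030·1.075) = 0.9246·0.9683 = 0.8952 mg/L.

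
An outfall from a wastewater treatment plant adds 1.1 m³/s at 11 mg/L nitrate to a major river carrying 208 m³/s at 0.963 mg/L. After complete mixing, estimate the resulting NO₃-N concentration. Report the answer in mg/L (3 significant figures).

Conservation of mass across the mixing zone: C = (1.1·11 + 208·0.963) / (1.1 + 208) = 212.4/209.1 = 1.016 mg/L.

1.02 mg/L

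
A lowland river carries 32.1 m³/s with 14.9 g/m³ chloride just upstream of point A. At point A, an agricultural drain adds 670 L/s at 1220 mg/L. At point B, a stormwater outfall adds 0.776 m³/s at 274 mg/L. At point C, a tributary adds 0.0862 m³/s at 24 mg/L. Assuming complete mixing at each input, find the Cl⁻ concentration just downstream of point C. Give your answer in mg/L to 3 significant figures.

44.9 mg/L

670 L/s = 0.67 m³/s.
After input A: C = (32.1·14.9 + 0.67·1220) / 32.77 = 39.54 mg/L.
After input B: C = (32.77·39.54 + 0.776·274) / 33.55 = 44.96 mg/L.
After input C: C = (33.55·44.96 + 0.0862·24) / 33.63 = 44.91 mg/L.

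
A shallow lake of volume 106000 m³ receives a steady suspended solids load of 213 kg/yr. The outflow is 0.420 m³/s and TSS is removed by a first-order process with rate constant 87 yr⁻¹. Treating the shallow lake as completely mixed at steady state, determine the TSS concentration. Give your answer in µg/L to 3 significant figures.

Outflow Q = 0.420 m³/s × 3.156e+07 s/yr = 1.325e+07 m³/yr.
Steady-state CSTR mass balance: W = Q·C + k·V·C, so C = W/(Q + kV).
Q + kV = 1.325e+07 + 87·106000 = 2.248e+07 m³/yr.
C = 213/2.248e+07 = 9.477e-06 kg/m³ = 0.009477 mg/L = 9.477 µg/L.

9.48 µg/L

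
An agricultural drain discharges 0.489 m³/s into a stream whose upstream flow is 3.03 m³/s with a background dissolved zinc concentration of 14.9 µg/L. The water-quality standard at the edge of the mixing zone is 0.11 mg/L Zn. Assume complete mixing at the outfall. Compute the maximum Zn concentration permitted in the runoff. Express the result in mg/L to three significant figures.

0.699 mg/L

14.9 µg/L = 0.0149 mg/L.
Mass balance: 0.11·3.519 = 0.489·Cₑ + 3.03·0.0149.
Cₑ = (0.3871 − 0.04515) / 0.489 = 0.6993 mg/L.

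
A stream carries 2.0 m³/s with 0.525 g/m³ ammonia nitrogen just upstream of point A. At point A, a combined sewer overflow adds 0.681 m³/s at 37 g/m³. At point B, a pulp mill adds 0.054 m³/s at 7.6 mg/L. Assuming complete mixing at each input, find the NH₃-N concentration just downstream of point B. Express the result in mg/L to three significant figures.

After input A: C = (2·0.525 + 0.681·37) / 2.681 = 9.79 mg/L.
After input B: C = (2.681·9.79 + 0.054·7.6) / 2.735 = 9.747 mg/L.

9.75 mg/L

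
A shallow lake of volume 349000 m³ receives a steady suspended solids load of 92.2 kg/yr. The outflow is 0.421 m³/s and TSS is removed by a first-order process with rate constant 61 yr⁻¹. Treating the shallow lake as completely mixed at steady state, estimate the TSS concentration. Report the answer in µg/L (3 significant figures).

2.67 µg/L

Outflow Q = 0.421 m³/s × 3.156e+07 s/yr = 1.329e+07 m³/yr.
Steady-state CSTR mass balance: W = Q·C + k·V·C, so C = W/(Q + kV).
Q + kV = 1.329e+07 + 61·349000 = 3.457e+07 m³/yr.
C = 92.2/3.457e+07 = 2.667e-06 kg/m³ = 0.002667 mg/L = 2.667 µg/L.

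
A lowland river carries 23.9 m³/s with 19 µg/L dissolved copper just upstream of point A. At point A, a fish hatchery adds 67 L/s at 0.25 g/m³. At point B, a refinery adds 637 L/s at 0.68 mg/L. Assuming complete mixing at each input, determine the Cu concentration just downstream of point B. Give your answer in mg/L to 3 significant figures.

19 µg/L = 0.019 mg/L.
67 L/s = 0.067 m³/s.
After input A: C = (23.9·0.019 + 0.067·0.25) / 23.97 = 0.01965 mg/L.
637 L/s = 0.637 m³/s.
After input B: C = (23.97·0.01965 + 0.637·0.68) / 24.6 = 0.03674 mg/L.

0.0367 mg/L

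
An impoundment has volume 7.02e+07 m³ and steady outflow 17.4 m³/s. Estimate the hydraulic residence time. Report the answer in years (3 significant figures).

0.128 yr

Q = 17.4 m³/s × 3.156e+07 s/yr = 5.491e+08 m³/yr.
Hydraulic residence time τ = V/Q = 7.02e+07/5.491e+08 = 0.1278 yr.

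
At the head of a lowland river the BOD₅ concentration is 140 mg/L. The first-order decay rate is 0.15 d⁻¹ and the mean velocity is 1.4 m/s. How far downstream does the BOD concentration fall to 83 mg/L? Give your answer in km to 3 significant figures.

From C = C₀·e^(−kt), t = ln(C₀/C)/k = ln(140/83)/0.15 = 0.5228/0.15 = 3.485 d.
Distance = v·t = 1.4 m/s × 3.011e+05 s = 4.216e+05 m = 421.6 km.

422 km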